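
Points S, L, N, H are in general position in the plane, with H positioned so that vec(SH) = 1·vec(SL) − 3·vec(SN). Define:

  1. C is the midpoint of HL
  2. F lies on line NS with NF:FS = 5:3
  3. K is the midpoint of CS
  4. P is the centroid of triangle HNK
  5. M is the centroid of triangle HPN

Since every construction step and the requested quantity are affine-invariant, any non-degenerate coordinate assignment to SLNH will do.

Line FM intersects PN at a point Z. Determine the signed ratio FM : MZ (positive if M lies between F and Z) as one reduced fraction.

FM:MZ = 41/4

Choose coordinates S = (0, 0), L = (1, 0), N = (0, 1), H = (1, -3).
1. C is the midpoint of HL ⇒ C = (1, -3/2)
2. F lies on line NS with NF:FS = 5:3 ⇒ F = (0, 3/8)
3. K is the midpoint of CS ⇒ K = (1/2, -3/4)
4. P is the centroid of triangle HNK ⇒ P = (1/2, -11/12)
5. M is the centroid of triangle HPN ⇒ M = (1/2, -35/36)
line FM meets PN at Z = (45/82, -181/164)
M = F + t·(Z−F) with t = 41/45, so FM:MZ = 41/45:4/45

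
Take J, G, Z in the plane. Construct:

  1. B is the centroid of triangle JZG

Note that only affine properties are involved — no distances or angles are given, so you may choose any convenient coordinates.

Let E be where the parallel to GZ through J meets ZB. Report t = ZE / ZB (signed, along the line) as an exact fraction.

Choose coordinates J = (0, 0), G = (1, 0), Z = (0, 1).
1. B is the centroid of triangle JZG ⇒ B = (1/3, 1/3)
through J parallel to GZ: direction (-1, 1); meets ZB at E = (1, -1)
E = Z + t·(B−Z) with t = 3

t = 3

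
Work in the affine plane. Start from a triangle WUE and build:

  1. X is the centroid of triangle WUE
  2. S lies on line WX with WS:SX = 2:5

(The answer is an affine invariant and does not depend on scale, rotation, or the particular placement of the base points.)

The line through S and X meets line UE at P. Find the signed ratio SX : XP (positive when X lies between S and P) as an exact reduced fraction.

SX:XP = 10/7

Set W = (0, 0), U = (1, 0), E = (0, 1); any affine frame gives the same invariant.
1. X is the centroid of triangle WUE ⇒ X = (1/3, 1/3)
2. S lies on line WX with WS:SX = 2:5 ⇒ S = (2/21, 2/21)
line SX meets UE at P = (1/2, 1/2)
X = S + t·(P−S) with t = 10/17, so SX:XP = 10/17:7/17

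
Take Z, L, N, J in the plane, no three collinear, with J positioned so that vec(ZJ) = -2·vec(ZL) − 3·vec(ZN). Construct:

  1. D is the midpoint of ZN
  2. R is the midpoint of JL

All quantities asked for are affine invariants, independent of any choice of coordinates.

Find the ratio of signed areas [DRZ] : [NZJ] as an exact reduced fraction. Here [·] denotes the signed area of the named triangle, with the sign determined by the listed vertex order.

Assign Z = (0, 0), L = (1, 0), N = (0, 1), J = (-2, -3) — the answer is frame-independent, so this choice is without loss of generality.
1. D is the midpoint of ZN ⇒ D = (0, 1/2)
2. R is the midpoint of JL ⇒ R = (-1/2, -3/2)
2·[DRZ] = 1/4, 2·[NZJ] = -2
[DRZ]:[NZJ] = 1/4:-2 = -1/8

[DRZ]:[NZJ] = -1/8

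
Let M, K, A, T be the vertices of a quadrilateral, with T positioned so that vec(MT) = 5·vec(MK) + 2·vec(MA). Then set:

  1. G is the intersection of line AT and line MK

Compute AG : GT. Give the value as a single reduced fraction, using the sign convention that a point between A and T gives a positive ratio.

Work in coordinates with M = (0, 0), K = (1, 0), A = (0, 1), T = (5, 2).
1. G is the intersection of line AT and line MK ⇒ G = (-5, 0)
G = A + t·(T−A) with t = -1, so AG:GT = t:(1−t) = -1:2

AG:GT = -1/2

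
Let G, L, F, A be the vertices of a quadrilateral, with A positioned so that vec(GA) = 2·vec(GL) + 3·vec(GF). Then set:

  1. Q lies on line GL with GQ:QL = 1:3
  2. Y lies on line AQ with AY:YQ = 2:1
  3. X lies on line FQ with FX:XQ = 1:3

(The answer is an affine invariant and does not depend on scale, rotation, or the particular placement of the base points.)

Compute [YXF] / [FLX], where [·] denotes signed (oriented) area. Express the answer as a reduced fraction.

[YXF]:[FLX] = 10/9

Set G = (0, 0), L = (1, 0), F = (0, 1), A = (2, 3); any affine frame gives the same invariant.
1. Q lies on line GL with GQ:QL = 1:3 ⇒ Q = (1/4, 0)
2. Y lies on line AQ with AY:YQ = 2:1 ⇒ Y = (5/6, 1)
3. X lies on line FQ with FX:XQ = 1:3 ⇒ X = (1/16, 3/4)
2·[YXF] = -5/24, 2·[FLX] = -3/16
[YXF]:[FLX] = -5/24:-3/16 = 10/9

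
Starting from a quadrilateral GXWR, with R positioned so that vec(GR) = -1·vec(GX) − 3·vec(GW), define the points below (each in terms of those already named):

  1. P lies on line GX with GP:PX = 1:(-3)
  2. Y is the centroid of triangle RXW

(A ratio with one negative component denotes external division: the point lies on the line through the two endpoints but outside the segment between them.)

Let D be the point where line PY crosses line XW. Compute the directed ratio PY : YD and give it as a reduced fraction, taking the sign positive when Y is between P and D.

PY:YD = -1/10

Choose coordinates G = (0, 0), X = (1, 0), W = (0, 1), R = (-1, -3).
1. P lies on line GX with GP:PX = 1:(-3) ⇒ P = (-1/2, 0)
2. Y is the centroid of triangle RXW ⇒ Y = (0, -2/3)
line PY meets XW at D = (-5, 6)
Y = P + t·(D−P) with t = -1/9, so PY:YD = -1/9:10/9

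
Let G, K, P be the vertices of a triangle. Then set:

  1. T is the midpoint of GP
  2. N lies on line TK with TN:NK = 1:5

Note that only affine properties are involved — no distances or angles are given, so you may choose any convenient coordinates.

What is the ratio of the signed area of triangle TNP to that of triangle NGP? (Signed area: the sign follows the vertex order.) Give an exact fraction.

[TNP]:[NGP] = -1/2

Work in coordinates with G = (0, 0), K = (1, 0), P = (0, 1).
1. T is the midpoint of GP ⇒ T = (0, 1/2)
2. N lies on line TK with TN:NK = 1:5 ⇒ N = (1/6, 5/12)
2·[TNP] = 1/12, 2·[NGP] = -1/6
[TNP]:[NGP] = 1/12:-1/6 = -1/2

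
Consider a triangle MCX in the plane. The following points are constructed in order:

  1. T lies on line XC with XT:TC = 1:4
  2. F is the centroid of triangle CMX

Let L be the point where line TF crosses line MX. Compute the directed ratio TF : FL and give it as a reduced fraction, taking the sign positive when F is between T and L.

TF:FL = -2/5

Assign M = (0, 0), C = (1, 0), X = (0, 1) — the answer is frame-independent, so this choice is without loss of generality.
1. T lies on line XC with XT:TC = 1:4 ⇒ T = (1/5, 4/5)
2. F is the centroid of triangle CMX ⇒ F = (1/3, 1/3)
line TF meets MX at L = (0, 3/2)
F = T + t·(L−T) with t = -2/3, so TF:FL = -2/3:5/3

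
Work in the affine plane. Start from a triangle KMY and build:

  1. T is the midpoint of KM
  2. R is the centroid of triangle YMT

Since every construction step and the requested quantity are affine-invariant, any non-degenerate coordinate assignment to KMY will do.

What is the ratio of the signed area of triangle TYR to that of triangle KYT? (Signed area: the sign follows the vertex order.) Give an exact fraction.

[TYR]:[KYT] = 1/3

Assign K = (0, 0), M = (1, 0), Y = (0, 1) — the answer is frame-independent, so this choice is without loss of generality.
1. T is the midpoint of KM ⇒ T = (1/2, 0)
2. R is the centroid of triangle YMT ⇒ R = (1/2, 1/3)
2·[TYR] = -1/6, 2·[KYT] = -1/2
[TYR]:[KYT] = -1/6:-1/2 = 1/3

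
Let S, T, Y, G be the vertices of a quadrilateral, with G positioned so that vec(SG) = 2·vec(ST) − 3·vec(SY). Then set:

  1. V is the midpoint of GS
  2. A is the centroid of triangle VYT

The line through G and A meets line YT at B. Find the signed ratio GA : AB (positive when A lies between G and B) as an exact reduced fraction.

GA:AB = 3

Work in coordinates with S = (0, 0), T = (1, 0), Y = (0, 1), G = (2, -3).
1. V is the midpoint of GS ⇒ V = (1, -3/2)
2. A is the centroid of triangle VYT ⇒ A = (2/3, -1/6)
line GA meets YT at B = (2/9, 7/9)
A = G + t·(B−G) with t = 3/4, so GA:AB = 3/4:1/4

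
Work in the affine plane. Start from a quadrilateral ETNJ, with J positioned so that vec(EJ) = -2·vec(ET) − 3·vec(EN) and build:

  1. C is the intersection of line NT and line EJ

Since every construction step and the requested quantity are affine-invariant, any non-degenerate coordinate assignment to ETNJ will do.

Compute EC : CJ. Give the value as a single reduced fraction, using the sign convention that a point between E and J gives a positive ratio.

EC:CJ = -1/6

Work in coordinates with E = (0, 0), T = (1, 0), N = (0, 1), J = (-2, -3).
1. C is the intersection of line NT and line EJ ⇒ C = (2/5, 3/5)
C = E + t·(J−E) with t = -1/5, so EC:CJ = t:(1−t) = -1/5:6/5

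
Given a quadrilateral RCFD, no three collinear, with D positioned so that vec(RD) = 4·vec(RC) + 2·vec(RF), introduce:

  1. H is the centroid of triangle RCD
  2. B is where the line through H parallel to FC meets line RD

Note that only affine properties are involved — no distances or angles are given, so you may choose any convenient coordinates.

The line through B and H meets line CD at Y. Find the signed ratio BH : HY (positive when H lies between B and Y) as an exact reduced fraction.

BH:HY = 5/6

Work in coordinates with R = (0, 0), C = (1, 0), F = (0, 1), D = (4, 2).
1. H is the centroid of triangle RCD ⇒ H = (5/3, 2/3)
2. B is where the line through H parallel to FC meets line RD ⇒ B = (14/9, 7/9)
line BH meets CD at Y = (9/5, 8/15)
H = B + t·(Y−B) with t = 5/11, so BH:HY = 5/11:6/11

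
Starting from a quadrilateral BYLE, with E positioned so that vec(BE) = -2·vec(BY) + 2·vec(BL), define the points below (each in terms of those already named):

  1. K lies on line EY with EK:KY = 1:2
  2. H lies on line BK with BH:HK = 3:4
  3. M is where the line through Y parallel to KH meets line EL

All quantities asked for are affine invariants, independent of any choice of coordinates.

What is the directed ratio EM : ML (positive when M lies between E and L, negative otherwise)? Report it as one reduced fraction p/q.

Work in coordinates with B = (0, 0), Y = (1, 0), L = (0, 1), E = (-2, 2).
1. K lies on line EY with EK:KY = 1:2 ⇒ K = (-1, 4/3)
2. H lies on line BK with BH:HK = 3:4 ⇒ H = (-3/7, 4/7)
3. M is where the line through Y parallel to KH meets line EL ⇒ M = (2/5, 4/5)
M = E + t·(L−E) with t = 6/5, so EM:ML = t:(1−t) = 6/5:-1/5

EM:ML = -6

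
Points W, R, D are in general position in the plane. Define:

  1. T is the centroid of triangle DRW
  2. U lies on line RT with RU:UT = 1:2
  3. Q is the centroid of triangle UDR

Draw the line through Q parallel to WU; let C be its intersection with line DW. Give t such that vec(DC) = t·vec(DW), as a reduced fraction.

t = 5/7

Assign W = (0, 0), R = (1, 0), D = (0, 1) — the answer is frame-independent, so this choice is without loss of generality.
1. T is the centroid of triangle DRW ⇒ T = (1/3, 1/3)
2. U lies on line RT with RU:UT = 1:2 ⇒ U = (7/9, 1/9)
3. Q is the centroid of triangle UDR ⇒ Q = (16/27, 10/27)
through Q parallel to WU: direction (7/9, 1/9); meets DW at C = (0, 2/7)
C = D + t·(W−D) with t = 5/7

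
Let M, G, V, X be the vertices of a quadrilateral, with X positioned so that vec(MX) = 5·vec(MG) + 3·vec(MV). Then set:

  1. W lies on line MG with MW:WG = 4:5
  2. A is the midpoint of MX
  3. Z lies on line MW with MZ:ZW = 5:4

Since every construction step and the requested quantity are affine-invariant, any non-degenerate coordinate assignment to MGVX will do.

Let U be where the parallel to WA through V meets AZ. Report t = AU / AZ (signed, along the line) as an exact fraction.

t = 147/16

Work in coordinates with M = (0, 0), G = (1, 0), V = (0, 1), X = (5, 3).
1. W lies on line MG with MW:WG = 4:5 ⇒ W = (4/9, 0)
2. A is the midpoint of MX ⇒ A = (5/2, 3/2)
3. Z lies on line MW with MZ:ZW = 5:4 ⇒ Z = (20/81, 0)
through V parallel to WA: direction (37/18, 3/2); meets AZ at U = (-15725/864, -393/32)
U = A + t·(Z−A) with t = 147/16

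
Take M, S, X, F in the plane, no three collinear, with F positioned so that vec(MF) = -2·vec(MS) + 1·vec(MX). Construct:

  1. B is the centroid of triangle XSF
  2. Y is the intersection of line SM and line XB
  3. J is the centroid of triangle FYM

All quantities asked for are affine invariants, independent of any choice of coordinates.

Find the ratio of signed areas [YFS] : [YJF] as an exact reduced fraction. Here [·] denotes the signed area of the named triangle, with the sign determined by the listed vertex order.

Choose coordinates M = (0, 0), S = (1, 0), X = (0, 1), F = (-2, 1).
1. B is the centroid of triangle XSF ⇒ B = (-1/3, 2/3)
2. Y is the intersection of line SM and line XB ⇒ Y = (-1, 0)
3. J is the centroid of triangle FYM ⇒ J = (-1, 1/3)
2·[YFS] = -2, 2·[YJF] = 1/3
[YFS]:[YJF] = -2:1/3 = -6

[YFS]:[YJF] = -6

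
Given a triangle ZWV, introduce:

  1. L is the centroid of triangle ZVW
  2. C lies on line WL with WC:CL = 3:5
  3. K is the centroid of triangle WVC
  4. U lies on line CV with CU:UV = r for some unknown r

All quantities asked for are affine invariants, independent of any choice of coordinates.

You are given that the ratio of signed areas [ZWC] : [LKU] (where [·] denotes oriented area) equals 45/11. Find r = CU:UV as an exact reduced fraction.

Choose coordinates Z = (0, 0), W = (1, 0), V = (0, 1).
1. L is the centroid of triangle ZVW ⇒ L = (1/3, 1/3)
2. C lies on line WL with WC:CL = 3:5 ⇒ C = (3/4, 1/8)
3. K is the centroid of triangle WVC ⇒ K = (7/12, 3/8)
4. With CU:UV = r, write λ = r/(r+1) so U = C + λ·(V−C); U is affine-linear in λ
Every point depending on U is an affine combination of U and λ-independent points, so each such coordinate is linear in λ; the λ² term in each signed area is a multiple of (V−C)×(V−C) = 0, so 2·[ZWC] and 2·[LKU] are each linear in λ. Evaluating at λ=0 and λ=1:
  2·[ZWC] = 1/8,   2·[LKU] = 1/4·λ − 5/72
So [ZWC]:[LKU] = (1/8) / (1/4·λ − 5/72). Setting this equal to 45/11:
  1/8 = 45/11·(1/4·λ − 5/72)  ⇒  λ = 2/5
Then r = λ/(1−λ) = (2/5)/(3/5) = 2/3. Check: with r = 2/3, U = (9/20, 19/40) and [ZWC]:[LKU] = 45/11 as required.

r = 2/3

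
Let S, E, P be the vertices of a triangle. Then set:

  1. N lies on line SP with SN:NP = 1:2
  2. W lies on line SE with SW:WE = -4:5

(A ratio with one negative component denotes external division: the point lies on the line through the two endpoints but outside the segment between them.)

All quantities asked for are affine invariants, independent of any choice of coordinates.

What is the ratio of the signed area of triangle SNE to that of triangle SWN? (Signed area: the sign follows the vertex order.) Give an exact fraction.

Assign S = (0, 0), E = (1, 0), P = (0, 1) — the answer is frame-independent, so this choice is without loss of generality.
1. N lies on line SP with SN:NP = 1:2 ⇒ N = (0, 1/3)
2. W lies on line SE with SW:WE = -4:5 ⇒ W = (-4, 0)
2·[SNE] = -1/3, 2·[SWN] = -4/3
[SNE]:[SWN] = -1/3:-4/3 = 1/4

[SNE]:[SWN] = 1/4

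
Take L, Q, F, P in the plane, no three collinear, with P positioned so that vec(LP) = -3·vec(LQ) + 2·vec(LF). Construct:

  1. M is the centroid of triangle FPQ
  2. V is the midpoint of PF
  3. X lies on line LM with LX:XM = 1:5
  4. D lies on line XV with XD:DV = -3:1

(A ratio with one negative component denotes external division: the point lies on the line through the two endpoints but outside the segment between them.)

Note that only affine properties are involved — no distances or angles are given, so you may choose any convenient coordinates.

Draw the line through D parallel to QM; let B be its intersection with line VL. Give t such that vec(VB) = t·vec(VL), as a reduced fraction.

Assign L = (0, 0), Q = (1, 0), F = (0, 1), P = (-3, 2) — the answer is frame-independent, so this choice is without loss of generality.
1. M is the centroid of triangle FPQ ⇒ M = (-2/3, 1)
2. V is the midpoint of PF ⇒ V = (-3/2, 3/2)
3. X lies on line LM with LX:XM = 1:5 ⇒ X = (-1/9, 1/6)
4. D lies on line XV with XD:DV = -3:1 ⇒ D = (-79/36, 13/6)
through D parallel to QM: direction (-5/3, 1); meets VL at B = (-17/8, 17/8)
B = V + t·(L−V) with t = -5/12

t = -5/12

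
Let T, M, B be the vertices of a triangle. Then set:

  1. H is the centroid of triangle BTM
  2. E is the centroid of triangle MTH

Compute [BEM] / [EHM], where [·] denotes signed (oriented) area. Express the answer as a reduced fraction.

Set T = (0, 0), M = (1, 0), B = (0, 1); any affine frame gives the same invariant.
1. H is the centroid of triangle BTM ⇒ H = (1/3, 1/3)
2. E is the centroid of triangle MTH ⇒ E = (4/9, 1/9)
2·[BEM] = 4/9, 2·[EHM] = -1/9
[BEM]:[EHM] = 4/9:-1/9 = -4

[BEM]:[EHM] = -4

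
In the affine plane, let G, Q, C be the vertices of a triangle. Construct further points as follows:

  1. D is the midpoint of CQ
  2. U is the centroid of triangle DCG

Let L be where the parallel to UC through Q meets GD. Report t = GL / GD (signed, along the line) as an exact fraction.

t = 3/2

Work in coordinates with G = (0, 0), Q = (1, 0), C = (0, 1).
1. D is the midpoint of CQ ⇒ D = (1/2, 1/2)
2. U is the centroid of triangle DCG ⇒ U = (1/6, 1/2)
through Q parallel to UC: direction (-1/6, 1/2); meets GD at L = (3/4, 3/4)
L = G + t·(D−G) with t = 3/2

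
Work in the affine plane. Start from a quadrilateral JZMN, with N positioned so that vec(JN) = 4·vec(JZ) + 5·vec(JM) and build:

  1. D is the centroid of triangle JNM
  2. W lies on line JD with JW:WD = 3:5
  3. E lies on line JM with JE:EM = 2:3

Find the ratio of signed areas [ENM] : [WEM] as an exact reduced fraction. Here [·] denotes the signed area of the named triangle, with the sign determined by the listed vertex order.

Choose coordinates J = (0, 0), Z = (1, 0), M = (0, 1), N = (4, 5).
1. D is the centroid of triangle JNM ⇒ D = (4/3, 2)
2. W lies on line JD with JW:WD = 3:5 ⇒ W = (1/2, 3/4)
3. E lies on line JM with JE:EM = 2:3 ⇒ E = (0, 2/5)
2·[ENM] = 12/5, 2·[WEM] = -3/10
[ENM]:[WEM] = 12/5:-3/10 = -8

[ENM]:[WEM] = -8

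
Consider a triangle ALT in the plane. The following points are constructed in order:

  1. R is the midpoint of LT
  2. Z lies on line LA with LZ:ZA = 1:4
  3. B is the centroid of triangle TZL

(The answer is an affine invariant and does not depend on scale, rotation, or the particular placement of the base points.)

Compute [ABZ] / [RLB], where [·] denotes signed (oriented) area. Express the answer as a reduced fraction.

[ABZ]:[RLB] = 8

Choose coordinates A = (0, 0), L = (1, 0), T = (0, 1).
1. R is the midpoint of LT ⇒ R = (1/2, 1/2)
2. Z lies on line LA with LZ:ZA = 1:4 ⇒ Z = (4/5, 0)
3. B is the centroid of triangle TZL ⇒ B = (3/5, 1/3)
2·[ABZ] = -4/15, 2·[RLB] = -1/30
[ABZ]:[RLB] = -4/15:-1/30 = 8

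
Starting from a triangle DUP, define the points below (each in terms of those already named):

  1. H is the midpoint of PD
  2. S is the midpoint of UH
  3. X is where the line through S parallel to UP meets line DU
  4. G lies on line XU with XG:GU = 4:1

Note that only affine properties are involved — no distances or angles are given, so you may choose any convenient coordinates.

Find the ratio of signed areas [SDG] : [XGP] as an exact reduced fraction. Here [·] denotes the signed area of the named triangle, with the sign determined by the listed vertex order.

[SDG]:[XGP] = 19/16

Assign D = (0, 0), U = (1, 0), P = (0, 1) — the answer is frame-independent, so this choice is without loss of generality.
1. H is the midpoint of PD ⇒ H = (0, 1/2)
2. S is the midpoint of UH ⇒ S = (1/2, 1/4)
3. X is where the line through S parallel to UP meets line DU ⇒ X = (3/4, 0)
4. G lies on line XU with XG:GU = 4:1 ⇒ G = (19/20, 0)
2·[SDG] = 19/80, 2·[XGP] = 1/5
[SDG]:[XGP] = 19/80:1/5 = 19/16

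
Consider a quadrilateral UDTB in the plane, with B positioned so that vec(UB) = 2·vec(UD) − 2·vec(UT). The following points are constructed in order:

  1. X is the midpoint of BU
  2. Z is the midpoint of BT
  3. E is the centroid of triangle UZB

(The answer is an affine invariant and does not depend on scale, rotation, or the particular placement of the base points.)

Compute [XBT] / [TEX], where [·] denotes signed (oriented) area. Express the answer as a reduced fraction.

Set U = (0, 0), D = (1, 0), T = (0, 1), B = (2, -2); any affine frame gives the same invariant.
1. X is the midpoint of BU ⇒ X = (1, -1)
2. Z is the midpoint of BT ⇒ Z = (1, -1/2)
3. E is the centroid of triangle UZB ⇒ E = (1, -5/6)
2·[XBT] = 1, 2·[TEX] = -1/6
[XBT]:[TEX] = 1:-1/6 = -6

[XBT]:[TEX] = -6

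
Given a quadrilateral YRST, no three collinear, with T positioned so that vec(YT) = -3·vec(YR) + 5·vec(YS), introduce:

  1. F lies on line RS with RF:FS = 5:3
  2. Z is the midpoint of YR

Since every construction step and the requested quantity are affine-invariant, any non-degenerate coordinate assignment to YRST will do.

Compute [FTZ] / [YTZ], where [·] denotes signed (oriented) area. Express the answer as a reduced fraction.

[FTZ]:[YTZ] = -5/8

Work in coordinates with Y = (0, 0), R = (1, 0), S = (0, 1), T = (-3, 5).
1. F lies on line RS with RF:FS = 5:3 ⇒ F = (3/8, 5/8)
2. Z is the midpoint of YR ⇒ Z = (1/2, 0)
2·[FTZ] = 25/16, 2·[YTZ] = -5/2
[FTZ]:[YTZ] = 25/16:-5/2 = -5/8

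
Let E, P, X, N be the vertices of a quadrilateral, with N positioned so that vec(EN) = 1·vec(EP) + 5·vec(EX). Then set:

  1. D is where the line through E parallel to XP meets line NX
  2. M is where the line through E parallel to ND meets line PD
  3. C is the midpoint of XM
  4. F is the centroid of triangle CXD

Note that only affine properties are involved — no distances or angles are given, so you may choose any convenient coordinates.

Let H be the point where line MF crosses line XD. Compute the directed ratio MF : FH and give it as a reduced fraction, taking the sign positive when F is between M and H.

Assign E = (0, 0), P = (1, 0), X = (0, 1), N = (1, 5) — the answer is frame-independent, so this choice is without loss of generality.
1. D is where the line through E parallel to XP meets line NX ⇒ D = (-1/5, 1/5)
2. M is where the line through E parallel to ND meets line PD ⇒ M = (1/25, 4/25)
3. C is the midpoint of XM ⇒ C = (1/50, 29/50)
4. F is the centroid of triangle CXD ⇒ F = (-3/50, 89/150)
line MF meets XD at H = (-2/25, 17/25)
F = M + t·(H−M) with t = 5/6, so MF:FH = 5/6:1/6

MF:FH = 5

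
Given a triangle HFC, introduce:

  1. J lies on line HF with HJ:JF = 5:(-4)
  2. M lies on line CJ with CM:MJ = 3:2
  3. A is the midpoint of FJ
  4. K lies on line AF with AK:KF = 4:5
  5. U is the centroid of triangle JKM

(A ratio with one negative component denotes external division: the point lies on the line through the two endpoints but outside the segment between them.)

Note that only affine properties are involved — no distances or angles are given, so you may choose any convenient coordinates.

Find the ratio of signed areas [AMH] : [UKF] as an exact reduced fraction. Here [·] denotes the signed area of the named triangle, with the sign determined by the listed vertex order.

Assign H = (0, 0), F = (1, 0), C = (0, 1) — the answer is frame-independent, so this choice is without loss of generality.
1. J lies on line HF with HJ:JF = 5:(-4) ⇒ J = (5, 0)
2. M lies on line CJ with CM:MJ = 3:2 ⇒ M = (3, 2/5)
3. A is the midpoint of FJ ⇒ A = (3, 0)
4. K lies on line AF with AK:KF = 4:5 ⇒ K = (19/9, 0)
5. U is the centroid of triangle JKM ⇒ U = (91/27, 2/15)
2·[AMH] = 6/5, 2·[UKF] = -4/27
[AMH]:[UKF] = 6/5:-4/27 = -81/10

[AMH]:[UKF] = -81/10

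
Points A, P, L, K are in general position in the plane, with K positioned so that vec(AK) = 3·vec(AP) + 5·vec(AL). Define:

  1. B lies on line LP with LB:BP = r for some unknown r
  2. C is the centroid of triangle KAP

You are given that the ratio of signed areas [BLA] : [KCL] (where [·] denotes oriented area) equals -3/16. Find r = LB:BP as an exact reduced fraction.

Assign A = (0, 0), P = (1, 0), L = (0, 1), K = (3, 5) — the answer is frame-independent, so this choice is without loss of generality.
1. With LB:BP = r, write λ = r/(r+1) so B = L + λ·(P−L); B is affine-linear in λ
2. C is the centroid of triangle KAP ⇒ C = (4/3, 5/3)
Every point depending on B is an affine combination of B and λ-independent points, so each such coordinate is linear in λ; the λ² term in each signed area is a multiple of (P−L)×(P−L) = 0, so 2·[BLA] and 2·[KCL] are each linear in λ. Evaluating at λ=0 and λ=1:
  2·[BLA] = λ,   2·[KCL] = -10/3
So [BLA]:[KCL] = (λ) / (-10/3). Setting this equal to -3/16:
  λ = -3/16·(-10/3)  ⇒  λ = 5/8
Then r = λ/(1−λ) = (5/8)/(3/8) = 5/3. Check: with r = 5/3, B = (5/8, 3/8) and [BLA]:[KCL] = -3/16 as required.

r = 5/3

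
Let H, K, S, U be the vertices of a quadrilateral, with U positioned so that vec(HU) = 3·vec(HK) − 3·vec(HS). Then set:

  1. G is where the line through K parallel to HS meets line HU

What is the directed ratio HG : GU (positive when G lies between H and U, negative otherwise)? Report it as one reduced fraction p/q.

HG:GU = 1/2

Set H = (0, 0), K = (1, 0), S = (0, 1), U = (3, -3); any affine frame gives the same invariant.
1. G is where the line through K parallel to HS meets line HU ⇒ G = (1, -1)
G = H + t·(U−H) with t = 1/3, so HG:GU = t:(1−t) = 1/3:2/3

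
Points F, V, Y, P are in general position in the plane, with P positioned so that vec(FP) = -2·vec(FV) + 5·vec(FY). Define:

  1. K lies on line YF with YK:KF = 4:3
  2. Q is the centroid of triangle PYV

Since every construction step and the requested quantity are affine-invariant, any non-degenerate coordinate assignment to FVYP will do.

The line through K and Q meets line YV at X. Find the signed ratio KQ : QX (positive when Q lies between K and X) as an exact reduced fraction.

KQ:QX = -13/7

Work in coordinates with F = (0, 0), V = (1, 0), Y = (0, 1), P = (-2, 5).
1. K lies on line YF with YK:KF = 4:3 ⇒ K = (0, 3/7)
2. Q is the centroid of triangle PYV ⇒ Q = (-1/3, 2)
line KQ meets YV at X = (-2/13, 15/13)
Q = K + t·(X−K) with t = 13/6, so KQ:QX = 13/6:-7/6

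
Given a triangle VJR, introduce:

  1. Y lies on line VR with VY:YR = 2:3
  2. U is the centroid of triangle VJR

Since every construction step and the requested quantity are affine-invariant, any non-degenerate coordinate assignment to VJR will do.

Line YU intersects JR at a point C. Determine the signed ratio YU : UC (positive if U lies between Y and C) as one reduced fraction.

YU:UC = 4/5

Set V = (0, 0), J = (1, 0), R = (0, 1); any affine frame gives the same invariant.
1. Y lies on line VR with VY:YR = 2:3 ⇒ Y = (0, 2/5)
2. U is the centroid of triangle VJR ⇒ U = (1/3, 1/3)
line YU meets JR at C = (3/4, 1/4)
U = Y + t·(C−Y) with t = 4/9, so YU:UC = 4/9:5/9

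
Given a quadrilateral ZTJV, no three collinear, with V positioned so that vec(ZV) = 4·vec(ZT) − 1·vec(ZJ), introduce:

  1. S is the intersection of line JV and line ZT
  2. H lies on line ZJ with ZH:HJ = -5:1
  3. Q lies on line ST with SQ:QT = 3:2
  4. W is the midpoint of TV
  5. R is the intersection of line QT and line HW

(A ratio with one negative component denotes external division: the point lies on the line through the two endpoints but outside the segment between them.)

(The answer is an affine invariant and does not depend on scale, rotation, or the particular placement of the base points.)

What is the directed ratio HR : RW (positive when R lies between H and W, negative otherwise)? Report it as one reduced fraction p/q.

HR:RW = 5/2

Assign Z = (0, 0), T = (1, 0), J = (0, 1), V = (4, -1) — the answer is frame-independent, so this choice is without loss of generality.
1. S is the intersection of line JV and line ZT ⇒ S = (2, 0)
2. H lies on line ZJ with ZH:HJ = -5:1 ⇒ H = (0, 5/4)
3. Q lies on line ST with SQ:QT = 3:2 ⇒ Q = (7/5, 0)
4. W is the midpoint of TV ⇒ W = (5/2, -1/2)
5. R is the intersection of line QT and line HW ⇒ R = (25/14, 0)
R = H + t·(W−H) with t = 5/7, so HR:RW = t:(1−t) = 5/7:2/7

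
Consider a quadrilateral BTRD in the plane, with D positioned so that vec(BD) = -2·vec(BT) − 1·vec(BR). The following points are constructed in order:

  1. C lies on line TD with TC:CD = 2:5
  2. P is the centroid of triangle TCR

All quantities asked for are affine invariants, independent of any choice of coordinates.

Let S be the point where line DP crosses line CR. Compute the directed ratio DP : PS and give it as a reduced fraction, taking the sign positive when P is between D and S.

DP:PS = -17/2

Work in coordinates with B = (0, 0), T = (1, 0), R = (0, 1), D = (-2, -1).
1. C lies on line TD with TC:CD = 2:5 ⇒ C = (1/7, -2/7)
2. P is the centroid of triangle TCR ⇒ P = (8/21, 5/21)
line DP meets CR at S = (12/119, 11/119)
P = D + t·(S−D) with t = 17/15, so DP:PS = 17/15:-2/15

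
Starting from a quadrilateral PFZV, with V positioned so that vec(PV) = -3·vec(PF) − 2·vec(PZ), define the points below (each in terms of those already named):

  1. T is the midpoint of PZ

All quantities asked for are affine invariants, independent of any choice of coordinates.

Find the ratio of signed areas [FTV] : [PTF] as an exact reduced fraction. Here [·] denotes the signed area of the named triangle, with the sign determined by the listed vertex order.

[FTV]:[PTF] = -8

Assign P = (0, 0), F = (1, 0), Z = (0, 1), V = (-3, -2) — the answer is frame-independent, so this choice is without loss of generality.
1. T is the midpoint of PZ ⇒ T = (0, 1/2)
2·[FTV] = 4, 2·[PTF] = -1/2
[FTV]:[PTF] = 4:-1/2 = -8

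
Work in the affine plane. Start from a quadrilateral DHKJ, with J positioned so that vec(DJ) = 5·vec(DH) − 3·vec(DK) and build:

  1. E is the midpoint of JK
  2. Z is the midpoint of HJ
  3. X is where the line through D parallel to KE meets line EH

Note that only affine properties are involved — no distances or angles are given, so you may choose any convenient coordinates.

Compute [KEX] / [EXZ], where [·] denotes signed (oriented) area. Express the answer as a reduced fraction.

[KEX]:[EXZ] = -2

Assign D = (0, 0), H = (1, 0), K = (0, 1), J = (5, -3) — the answer is frame-independent, so this choice is without loss of generality.
1. E is the midpoint of JK ⇒ E = (5/2, -1)
2. Z is the midpoint of HJ ⇒ Z = (3, -3/2)
3. X is where the line through D parallel to KE meets line EH ⇒ X = (-5, 4)
2·[KEX] = -5/2, 2·[EXZ] = 5/4
[KEX]:[EXZ] = -5/2:5/4 = -2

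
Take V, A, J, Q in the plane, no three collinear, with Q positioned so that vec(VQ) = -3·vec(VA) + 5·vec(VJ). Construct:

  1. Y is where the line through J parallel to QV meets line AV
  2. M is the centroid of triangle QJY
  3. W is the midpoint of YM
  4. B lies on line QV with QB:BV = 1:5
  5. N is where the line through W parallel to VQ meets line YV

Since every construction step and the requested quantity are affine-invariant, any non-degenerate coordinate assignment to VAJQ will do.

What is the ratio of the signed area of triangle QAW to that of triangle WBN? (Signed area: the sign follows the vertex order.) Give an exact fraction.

[QAW]:[WBN] = -3

Choose coordinates V = (0, 0), A = (1, 0), J = (0, 1), Q = (-3, 5).
1. Y is where the line through J parallel to QV meets line AV ⇒ Y = (3/5, 0)
2. M is the centroid of triangle QJY ⇒ M = (-4/5, 2)
3. W is the midpoint of YM ⇒ W = (-1/10, 1)
4. B lies on line QV with QB:BV = 1:5 ⇒ B = (-5/2, 25/6)
5. N is where the line through W parallel to VQ meets line YV ⇒ N = (1/2, 0)
2·[QAW] = -3/2, 2·[WBN] = 1/2
[QAW]:[WBN] = -3/2:1/2 = -3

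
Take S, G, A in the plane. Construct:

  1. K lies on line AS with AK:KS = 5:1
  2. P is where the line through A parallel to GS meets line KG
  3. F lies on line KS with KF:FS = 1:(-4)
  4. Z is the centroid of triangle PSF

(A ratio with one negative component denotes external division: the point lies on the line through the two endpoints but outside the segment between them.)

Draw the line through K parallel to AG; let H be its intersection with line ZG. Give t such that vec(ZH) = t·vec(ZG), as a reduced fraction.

Work in coordinates with S = (0, 0), G = (1, 0), A = (0, 1).
1. K lies on line AS with AK:KS = 5:1 ⇒ K = (0, 1/6)
2. P is where the line through A parallel to GS meets line KG ⇒ P = (-5, 1)
3. F lies on line KS with KF:FS = 1:(-4) ⇒ F = (0, 2/9)
4. Z is the centroid of triangle PSF ⇒ Z = (-5/3, 11/27)
through K parallel to AG: direction (1, -1); meets ZG at H = (1/61, 55/366)
H = Z + t·(G−Z) with t = 77/122

t = 77/122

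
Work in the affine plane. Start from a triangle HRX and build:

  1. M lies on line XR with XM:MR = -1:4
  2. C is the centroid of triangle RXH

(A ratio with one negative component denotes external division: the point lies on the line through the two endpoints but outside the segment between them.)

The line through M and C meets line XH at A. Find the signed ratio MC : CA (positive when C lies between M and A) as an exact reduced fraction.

MC:CA = -2

Set H = (0, 0), R = (1, 0), X = (0, 1); any affine frame gives the same invariant.
1. M lies on line XR with XM:MR = -1:4 ⇒ M = (-1/3, 4/3)
2. C is the centroid of triangle RXH ⇒ C = (1/3, 1/3)
line MC meets XH at A = (0, 5/6)
C = M + t·(A−M) with t = 2, so MC:CA = 2:-1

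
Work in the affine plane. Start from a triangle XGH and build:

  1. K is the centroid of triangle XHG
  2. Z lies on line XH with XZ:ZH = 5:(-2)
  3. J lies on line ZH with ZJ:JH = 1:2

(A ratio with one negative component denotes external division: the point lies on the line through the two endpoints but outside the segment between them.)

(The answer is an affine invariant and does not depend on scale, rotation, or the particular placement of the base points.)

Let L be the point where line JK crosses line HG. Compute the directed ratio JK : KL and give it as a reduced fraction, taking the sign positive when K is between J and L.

JK:KL = -7/3

Work in coordinates with X = (0, 0), G = (1, 0), H = (0, 1).
1. K is the centroid of triangle XHG ⇒ K = (1/3, 1/3)
2. Z lies on line XH with XZ:ZH = 5:(-2) ⇒ Z = (0, 5/3)
3. J lies on line ZH with ZJ:JH = 1:2 ⇒ J = (0, 13/9)
line JK meets HG at L = (4/21, 17/21)
K = J + t·(L−J) with t = 7/4, so JK:KL = 7/4:-3/4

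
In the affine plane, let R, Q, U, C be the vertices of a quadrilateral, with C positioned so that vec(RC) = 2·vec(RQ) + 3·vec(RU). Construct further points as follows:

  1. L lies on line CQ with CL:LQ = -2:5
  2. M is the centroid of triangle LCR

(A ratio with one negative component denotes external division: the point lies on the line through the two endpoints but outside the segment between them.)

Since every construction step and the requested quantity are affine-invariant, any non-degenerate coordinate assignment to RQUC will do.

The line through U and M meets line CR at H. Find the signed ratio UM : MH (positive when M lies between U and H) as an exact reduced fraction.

UM:MH = 2

Set R = (0, 0), Q = (1, 0), U = (0, 1), C = (2, 3); any affine frame gives the same invariant.
1. L lies on line CQ with CL:LQ = -2:5 ⇒ L = (8/3, 5)
2. M is the centroid of triangle LCR ⇒ M = (14/9, 8/3)
line UM meets CR at H = (7/3, 7/2)
M = U + t·(H−U) with t = 2/3, so UM:MH = 2/3:1/3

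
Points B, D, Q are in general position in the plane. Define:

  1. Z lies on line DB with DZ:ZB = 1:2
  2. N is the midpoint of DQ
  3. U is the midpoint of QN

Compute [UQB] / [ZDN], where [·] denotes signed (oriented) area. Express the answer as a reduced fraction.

[UQB]:[ZDN] = 3/2

Work in coordinates with B = (0, 0), D = (1, 0), Q = (0, 1).
1. Z lies on line DB with DZ:ZB = 1:2 ⇒ Z = (2/3, 0)
2. N is the midpoint of DQ ⇒ N = (1/2, 1/2)
3. U is the midpoint of QN ⇒ U = (1/4, 3/4)
2·[UQB] = 1/4, 2·[ZDN] = 1/6
[UQB]:[ZDN] = 1/4:1/6 = 3/2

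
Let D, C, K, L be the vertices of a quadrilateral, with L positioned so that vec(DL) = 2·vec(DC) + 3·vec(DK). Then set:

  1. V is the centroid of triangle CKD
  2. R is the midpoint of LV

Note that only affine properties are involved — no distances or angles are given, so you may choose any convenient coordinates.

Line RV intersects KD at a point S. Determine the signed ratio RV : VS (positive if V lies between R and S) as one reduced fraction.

RV:VS = 5/2

Choose coordinates D = (0, 0), C = (1, 0), K = (0, 1), L = (2, 3).
1. V is the centroid of triangle CKD ⇒ V = (1/3, 1/3)
2. R is the midpoint of LV ⇒ R = (7/6, 5/3)
line RV meets KD at S = (0, -1/5)
V = R + t·(S−R) with t = 5/7, so RV:VS = 5/7:2/7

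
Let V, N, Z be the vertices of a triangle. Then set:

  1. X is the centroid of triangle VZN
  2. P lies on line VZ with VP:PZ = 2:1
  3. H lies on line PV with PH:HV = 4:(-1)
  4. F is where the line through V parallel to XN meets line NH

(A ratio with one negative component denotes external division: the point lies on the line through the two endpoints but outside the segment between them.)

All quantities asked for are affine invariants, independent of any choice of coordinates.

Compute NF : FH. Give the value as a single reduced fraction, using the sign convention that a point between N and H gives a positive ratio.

NF:FH = 9/4

Work in coordinates with V = (0, 0), N = (1, 0), Z = (0, 1).
1. X is the centroid of triangle VZN ⇒ X = (1/3, 1/3)
2. P lies on line VZ with VP:PZ = 2:1 ⇒ P = (0, 2/3)
3. H lies on line PV with PH:HV = 4:(-1) ⇒ H = (0, -2/9)
4. F is where the line through V parallel to XN meets line NH ⇒ F = (4/13, -2/13)
F = N + t·(H−N) with t = 9/13, so NF:FH = t:(1−t) = 9/13:4/13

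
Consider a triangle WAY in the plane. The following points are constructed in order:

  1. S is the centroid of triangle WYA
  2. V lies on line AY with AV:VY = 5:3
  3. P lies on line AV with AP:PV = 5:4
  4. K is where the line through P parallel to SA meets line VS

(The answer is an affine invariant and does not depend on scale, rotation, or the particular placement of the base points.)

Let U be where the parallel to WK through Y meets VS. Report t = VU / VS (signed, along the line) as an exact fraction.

t = -23/6

Choose coordinates W = (0, 0), A = (1, 0), Y = (0, 1).
1. S is the centroid of triangle WYA ⇒ S = (1/3, 1/3)
2. V lies on line AY with AV:VY = 5:3 ⇒ V = (3/8, 5/8)
3. P lies on line AV with AP:PV = 5:4 ⇒ P = (47/72, 25/72)
4. K is where the line through P parallel to SA meets line VS ⇒ K = (77/216, 107/216)
through Y parallel to WK: direction (77/216, 107/216); meets VS at U = (77/144, 251/144)
U = V + t·(S−V) with t = -23/6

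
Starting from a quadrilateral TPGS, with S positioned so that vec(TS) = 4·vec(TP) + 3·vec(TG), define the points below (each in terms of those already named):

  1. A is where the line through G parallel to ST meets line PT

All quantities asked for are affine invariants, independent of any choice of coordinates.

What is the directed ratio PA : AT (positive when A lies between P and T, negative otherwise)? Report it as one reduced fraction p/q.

Choose coordinates T = (0, 0), P = (1, 0), G = (0, 1), S = (4, 3).
1. A is where the line through G parallel to ST meets line PT ⇒ A = (-4/3, 0)
A = P + t·(T−P) with t = 7/3, so PA:AT = t:(1−t) = 7/3:-4/3

PA:AT = -7/4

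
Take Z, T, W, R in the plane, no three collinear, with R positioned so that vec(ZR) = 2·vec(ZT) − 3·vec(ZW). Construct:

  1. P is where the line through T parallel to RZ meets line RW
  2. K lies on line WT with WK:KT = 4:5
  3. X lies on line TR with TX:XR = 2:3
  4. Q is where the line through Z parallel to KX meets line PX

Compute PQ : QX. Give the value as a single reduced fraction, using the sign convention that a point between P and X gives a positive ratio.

Choose coordinates Z = (0, 0), T = (1, 0), W = (0, 1), R = (2, -3).
1. P is where the line through T parallel to RZ meets line RW ⇒ P = (-1, 3)
2. K lies on line WT with WK:KT = 4:5 ⇒ K = (4/9, 5/9)
3. X lies on line TR with TX:XR = 2:3 ⇒ X = (7/5, -6/5)
4. Q is where the line through Z parallel to KX meets line PX ⇒ Q = (-43/3, 79/3)
Q = P + t·(X−P) with t = -50/9, so PQ:QX = t:(1−t) = -50/9:59/9

PQ:QX = -50/59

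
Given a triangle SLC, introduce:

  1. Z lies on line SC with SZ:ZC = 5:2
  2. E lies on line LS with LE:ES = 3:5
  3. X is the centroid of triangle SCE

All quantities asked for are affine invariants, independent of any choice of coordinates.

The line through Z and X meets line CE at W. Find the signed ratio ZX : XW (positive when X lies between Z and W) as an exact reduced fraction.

Choose coordinates S = (0, 0), L = (1, 0), C = (0, 1).
1. Z lies on line SC with SZ:ZC = 5:2 ⇒ Z = (0, 5/7)
2. E lies on line LS with LE:ES = 3:5 ⇒ E = (5/8, 0)
3. X is the centroid of triangle SCE ⇒ X = (5/24, 1/3)
line ZX meets CE at W = (-5/4, 3)
X = Z + t·(W−Z) with t = -1/6, so ZX:XW = -1/6:7/6

ZX:XW = -1/7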